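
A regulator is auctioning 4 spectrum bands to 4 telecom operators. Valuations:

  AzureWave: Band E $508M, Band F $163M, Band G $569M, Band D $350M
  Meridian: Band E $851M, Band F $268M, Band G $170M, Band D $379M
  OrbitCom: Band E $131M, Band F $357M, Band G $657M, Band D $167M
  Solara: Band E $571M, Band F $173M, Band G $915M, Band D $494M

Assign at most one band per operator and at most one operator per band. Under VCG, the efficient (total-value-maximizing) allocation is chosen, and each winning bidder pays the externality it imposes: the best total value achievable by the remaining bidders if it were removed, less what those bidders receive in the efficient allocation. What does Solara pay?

Solara pays $300M.

Efficient allocation: AzureWave→Band D ($350M), Meridian→Band E ($851M), OrbitCom→Band F ($357M), Solara→Band G ($915M); total welfare W = $2473M.
Solara receives Band G at value $915M, so the others get W − 915 = $1558M.
Without Solara: best allocation of the remaining 3 bidders over all 4 bands is AzureWave→Band D ($350M), Meridian→Band E ($851M), OrbitCom→Band G ($657M), total $1858M.
VCG payment = (others' best without Solara) − (others' welfare with Solara) = 1858 − 1558 = $300M.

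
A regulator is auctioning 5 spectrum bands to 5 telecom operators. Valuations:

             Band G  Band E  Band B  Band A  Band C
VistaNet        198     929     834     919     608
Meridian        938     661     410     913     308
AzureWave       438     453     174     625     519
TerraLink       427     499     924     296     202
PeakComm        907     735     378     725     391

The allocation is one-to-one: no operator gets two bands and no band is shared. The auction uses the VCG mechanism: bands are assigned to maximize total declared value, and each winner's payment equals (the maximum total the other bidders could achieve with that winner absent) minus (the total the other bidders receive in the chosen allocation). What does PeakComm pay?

Efficient allocation: VistaNet→Band E ($929M), Meridian→Band A ($913M), AzureWave→Band C ($519M), TerraLink→Band B ($924M), PeakComm→Band G ($907M); total welfare W = $4192M.
PeakComm receives Band G at value $907M, so the others get W − 907 = $3285M.
Without PeakComm: best allocation of the remaining 4 bidders over all 5 bands is VistaNet→Band E ($929M), Meridian→Band G ($938M), AzureWave→Band A ($625M), TerraLink→Band B ($924M), total $3416M.
VCG payment = (others' best without PeakComm) − (others' welfare with PeakComm) = 3416 − 3285 = $131M.

PeakComm pays $131M.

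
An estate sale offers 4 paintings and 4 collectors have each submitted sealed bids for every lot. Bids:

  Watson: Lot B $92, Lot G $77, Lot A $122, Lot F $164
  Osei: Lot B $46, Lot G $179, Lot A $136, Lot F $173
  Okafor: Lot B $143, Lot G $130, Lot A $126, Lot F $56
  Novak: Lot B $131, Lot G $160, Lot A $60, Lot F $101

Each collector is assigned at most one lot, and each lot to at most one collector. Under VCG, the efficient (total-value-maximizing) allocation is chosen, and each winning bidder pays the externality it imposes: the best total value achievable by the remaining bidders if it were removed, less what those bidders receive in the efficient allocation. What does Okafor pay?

Efficient allocation: Watson→Lot F ($164), Osei→Lot A ($136), Okafor→Lot B ($143), Novak→Lot G ($160); total welfare W = $603.
Okafor receives Lot B at value $143, so the others get W − 143 = $460.
Without Okafor: best allocation of the remaining 3 bidders over all 4 lots is Watson→Lot F ($164), Osei→Lot G ($179), Novak→Lot B ($131), total $474.
VCG payment = (others' best without Okafor) − (others' welfare with Okafor) = 474 − 460 = $14.

Okafor pays $14.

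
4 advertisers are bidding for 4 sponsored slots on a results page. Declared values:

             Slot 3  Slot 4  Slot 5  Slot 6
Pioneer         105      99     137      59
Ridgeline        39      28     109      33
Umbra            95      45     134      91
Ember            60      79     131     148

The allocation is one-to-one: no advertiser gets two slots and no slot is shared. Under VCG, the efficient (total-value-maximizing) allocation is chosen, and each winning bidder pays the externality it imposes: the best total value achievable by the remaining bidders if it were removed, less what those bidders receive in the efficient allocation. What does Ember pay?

Efficient allocation: Pioneer→Slot 4 ($99), Ridgeline→Slot 5 ($109), Umbra→Slot 3 ($95), Ember→Slot 6 ($148); total welfare W = $451.
Ember receives Slot 6 at value $148, so the others get W − 148 = $303.
Without Ember: best allocation of the remaining 3 bidders over all 4 slots is Pioneer→Slot 3 ($105), Ridgeline→Slot 5 ($109), Umbra→Slot 6 ($91), total $305.
VCG payment = (others' best without Ember) − (others' welfare with Ember) = 305 − 303 = $2.

Ember pays $2.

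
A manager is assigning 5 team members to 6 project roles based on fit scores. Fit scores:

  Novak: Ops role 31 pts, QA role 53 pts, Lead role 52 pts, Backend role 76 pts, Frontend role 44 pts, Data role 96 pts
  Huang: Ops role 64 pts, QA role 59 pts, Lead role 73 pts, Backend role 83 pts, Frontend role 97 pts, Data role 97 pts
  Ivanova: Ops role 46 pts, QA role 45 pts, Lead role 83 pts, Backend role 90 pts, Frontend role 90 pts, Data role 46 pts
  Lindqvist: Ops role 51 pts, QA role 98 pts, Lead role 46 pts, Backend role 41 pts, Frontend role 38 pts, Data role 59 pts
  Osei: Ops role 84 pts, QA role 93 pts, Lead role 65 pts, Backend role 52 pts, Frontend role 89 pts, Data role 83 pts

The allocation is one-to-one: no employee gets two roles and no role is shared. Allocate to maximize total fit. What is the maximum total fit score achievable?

Optimal: Novak→Data role (96 pts), Huang→Frontend role (97 pts), Ivanova→Backend role (90 pts), Lindqvist→QA role (98 pts), Osei→Ops role (84 pts) — total 96+97+90+98+84 = 465 pts.
Column-greedy (each role in turn goes to its best remaining employee) gives 392 pts, worse by 73.
Every other assignment is strictly worse.

Maximum total: 465 pts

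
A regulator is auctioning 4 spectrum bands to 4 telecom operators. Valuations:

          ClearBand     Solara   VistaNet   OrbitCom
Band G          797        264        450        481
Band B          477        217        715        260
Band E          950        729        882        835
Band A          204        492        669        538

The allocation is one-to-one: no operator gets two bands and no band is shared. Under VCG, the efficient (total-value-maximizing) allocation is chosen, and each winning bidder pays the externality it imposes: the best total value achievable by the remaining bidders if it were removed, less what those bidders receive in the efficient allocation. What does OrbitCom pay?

Efficient allocation: ClearBand→Band G ($797M), Solara→Band A ($492M), VistaNet→Band B ($715M), OrbitCom→Band E ($835M); total welfare W = $2839M.
OrbitCom receives Band E at value $835M, so the others get W − 835 = $2004M.
Without OrbitCom: best allocation of the remaining 3 bidders over all 4 bands is ClearBand→Band G ($797M), Solara→Band E ($729M), VistaNet→Band B ($715M), total $2241M.
VCG payment = (others' best without OrbitCom) − (others' welfare with OrbitCom) = 2241 − 2004 = $237M.

OrbitCom pays $237M.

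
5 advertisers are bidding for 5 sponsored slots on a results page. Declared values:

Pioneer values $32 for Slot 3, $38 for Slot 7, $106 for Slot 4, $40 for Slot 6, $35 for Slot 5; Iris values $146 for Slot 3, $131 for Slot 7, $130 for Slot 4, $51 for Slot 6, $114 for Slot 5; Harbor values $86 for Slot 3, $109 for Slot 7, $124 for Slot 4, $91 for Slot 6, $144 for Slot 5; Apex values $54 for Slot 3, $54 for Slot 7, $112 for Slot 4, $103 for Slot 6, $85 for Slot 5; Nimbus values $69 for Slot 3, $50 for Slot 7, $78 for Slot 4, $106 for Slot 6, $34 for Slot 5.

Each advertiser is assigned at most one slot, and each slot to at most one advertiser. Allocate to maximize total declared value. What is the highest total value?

Maximum total: $556

Optimal: Pioneer→Slot 4 ($106), Iris→Slot 3 ($146), Harbor→Slot 5 ($144), Apex→Slot 7 ($54), Nimbus→Slot 6 ($106) — total 106+146+144+54+106 = $556.
Swapping Nimbus↔Pioneer (Nimbus→Slot 4 $78, Pioneer→Slot 6 $40) loses 94.
No other one-to-one assignment exceeds $556.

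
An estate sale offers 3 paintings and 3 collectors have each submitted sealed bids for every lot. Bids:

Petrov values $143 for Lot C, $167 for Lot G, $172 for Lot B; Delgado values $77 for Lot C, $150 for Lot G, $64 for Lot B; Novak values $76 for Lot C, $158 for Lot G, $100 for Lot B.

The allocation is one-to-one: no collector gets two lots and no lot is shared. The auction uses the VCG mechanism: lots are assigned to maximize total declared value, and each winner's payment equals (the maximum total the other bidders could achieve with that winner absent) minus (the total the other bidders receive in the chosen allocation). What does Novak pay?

Efficient allocation: Petrov→Lot B ($172), Delgado→Lot C ($77), Novak→Lot G ($158); total welfare W = $407.
Novak receives Lot G at value $158, so the others get W − 158 = $249.
Without Novak: best allocation of the remaining 2 bidders over all 3 lots is Petrov→Lot B ($172), Delgado→Lot G ($150), total $322.
VCG payment = (others' best without Novak) − (others' welfare with Novak) = 322 − 249 = $73.

Novak pays $73.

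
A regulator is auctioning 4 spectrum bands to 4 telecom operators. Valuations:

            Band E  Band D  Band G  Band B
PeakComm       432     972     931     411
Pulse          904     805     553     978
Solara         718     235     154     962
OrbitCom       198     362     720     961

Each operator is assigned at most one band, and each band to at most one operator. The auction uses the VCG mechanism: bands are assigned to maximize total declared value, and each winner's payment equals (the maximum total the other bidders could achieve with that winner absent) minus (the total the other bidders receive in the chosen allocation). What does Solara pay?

Efficient allocation: PeakComm→Band D ($972M), Pulse→Band E ($904M), Solara→Band B ($962M), OrbitCom→Band G ($720M); total welfare W = $3558M.
Solara receives Band B at value $962M, so the others get W − 962 = $2596M.
Without Solara: best allocation of the remaining 3 bidders over all 4 bands is PeakComm→Band D ($972M), Pulse→Band E ($904M), OrbitCom→Band B ($961M), total $2837M.
VCG payment = (others' best without Solara) − (others' welfare with Solara) = 2837 − 2596 = $241M.

Solara pays $241M.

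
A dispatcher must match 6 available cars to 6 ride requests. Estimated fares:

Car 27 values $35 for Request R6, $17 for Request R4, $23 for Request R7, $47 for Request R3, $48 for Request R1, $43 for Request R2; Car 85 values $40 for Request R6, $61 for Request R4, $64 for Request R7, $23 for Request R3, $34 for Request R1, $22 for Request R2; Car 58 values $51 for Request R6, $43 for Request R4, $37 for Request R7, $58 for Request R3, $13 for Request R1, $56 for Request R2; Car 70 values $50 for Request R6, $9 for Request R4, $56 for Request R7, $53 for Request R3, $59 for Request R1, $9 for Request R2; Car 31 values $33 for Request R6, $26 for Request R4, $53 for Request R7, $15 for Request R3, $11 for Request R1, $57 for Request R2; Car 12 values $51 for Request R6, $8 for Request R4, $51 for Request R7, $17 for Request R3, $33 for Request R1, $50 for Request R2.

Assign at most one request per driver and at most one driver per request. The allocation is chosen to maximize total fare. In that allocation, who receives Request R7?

Car 70 receives Request R7.

Optimal: Car 27→Request R1 ($48), Car 85→Request R4 ($61), Car 58→Request R3 ($58), Car 70→Request R7 ($56), Car 31→Request R2 ($57), Car 12→Request R6 ($51) — total 48+61+58+56+57+51 = $331.
Column-greedy (each request in turn goes to its best remaining driver) gives $305, worse by 26.
Swapping Car 85↔Car 31 (Car 85→Request R2 $22, Car 31→Request R4 $26) loses 70.
Checked against all permutations: $331 is optimal.
Car 70's own top request is Request R1 ($59), but forcing Car 70→Request R1 and reassigning the rest optimally gives only $327 — worse by 4.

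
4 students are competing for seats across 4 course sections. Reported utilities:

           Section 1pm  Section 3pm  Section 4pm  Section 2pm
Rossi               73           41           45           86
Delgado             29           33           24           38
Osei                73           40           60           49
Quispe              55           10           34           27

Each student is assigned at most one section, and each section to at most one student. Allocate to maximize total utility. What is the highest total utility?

This is a one-to-one assignment (maximum-weight bipartite matching).
Optimal: Rossi→Section 2pm (86 points), Delgado→Section 3pm (33 points), Osei→Section 4pm (60 points), Quispe→Section 1pm (55 points) — total 86+33+60+55 = 234 points.
Column-greedy (each section in turn goes to its best remaining student) gives 185 points, worse by 49.
Every other assignment is strictly worse.

Max total: 234 points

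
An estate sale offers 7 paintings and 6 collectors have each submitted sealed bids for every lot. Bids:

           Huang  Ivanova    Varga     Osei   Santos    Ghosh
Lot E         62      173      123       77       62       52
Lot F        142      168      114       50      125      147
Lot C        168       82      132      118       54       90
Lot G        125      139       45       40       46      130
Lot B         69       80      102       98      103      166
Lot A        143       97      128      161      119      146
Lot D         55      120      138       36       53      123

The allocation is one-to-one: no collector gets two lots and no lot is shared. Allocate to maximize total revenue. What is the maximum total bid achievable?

Maximum total: $931

This is a one-to-one assignment (maximum-weight bipartite matching).
Optimal: Huang→Lot C ($168), Ivanova→Lot E ($173), Varga→Lot D ($138), Osei→Lot A ($161), Santos→Lot F ($125), Ghosh→Lot B ($166) — total 168+173+138+161+125+166 = $931.
Column-greedy (each lot in turn goes to its best remaining collector) gives $797, worse by 134.
Swapping Varga↔Ivanova (Varga→Lot E $123, Ivanova→Lot D $120) loses 68.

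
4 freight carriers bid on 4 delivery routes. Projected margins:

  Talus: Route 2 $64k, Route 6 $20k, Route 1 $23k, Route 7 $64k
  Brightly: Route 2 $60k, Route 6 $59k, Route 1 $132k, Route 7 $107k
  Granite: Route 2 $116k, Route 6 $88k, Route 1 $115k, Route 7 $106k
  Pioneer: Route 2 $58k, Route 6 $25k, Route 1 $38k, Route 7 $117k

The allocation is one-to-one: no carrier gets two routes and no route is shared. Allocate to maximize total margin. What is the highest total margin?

Maximum total: $401k

Optimal: Talus→Route 2 ($64k), Brightly→Route 1 ($132k), Granite→Route 6 ($88k), Pioneer→Route 7 ($117k) — total 64+132+88+117 = $401k.
Column-greedy (each route in turn goes to its best remaining carrier) gives $277k, worse by 124.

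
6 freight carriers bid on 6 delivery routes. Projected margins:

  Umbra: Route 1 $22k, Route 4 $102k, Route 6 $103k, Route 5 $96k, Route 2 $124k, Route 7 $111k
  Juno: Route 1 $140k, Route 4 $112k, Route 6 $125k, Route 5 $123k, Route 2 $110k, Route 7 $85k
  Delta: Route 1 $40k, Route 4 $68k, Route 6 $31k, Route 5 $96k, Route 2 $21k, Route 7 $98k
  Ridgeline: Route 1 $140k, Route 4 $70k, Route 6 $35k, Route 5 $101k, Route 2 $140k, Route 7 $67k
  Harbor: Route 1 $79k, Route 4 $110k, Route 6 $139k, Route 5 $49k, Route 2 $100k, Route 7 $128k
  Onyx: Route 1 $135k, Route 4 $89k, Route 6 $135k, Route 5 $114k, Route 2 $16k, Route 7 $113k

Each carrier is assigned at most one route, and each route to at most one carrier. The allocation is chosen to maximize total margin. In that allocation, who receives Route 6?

Optimal: Umbra→Route 4 ($102k), Juno→Route 1 ($140k), Delta→Route 5 ($96k), Ridgeline→Route 2 ($140k), Harbor→Route 7 ($128k), Onyx→Route 6 ($135k) — total 102+140+96+140+128+135 = $741k.
Column-greedy (each route in turn goes to its best remaining carrier) gives $708k, worse by 33.
Next-best assignment: Umbra→Route 4, Juno→Route 5, Delta→Route 7, Ridgeline→Route 2, Harbor→Route 6, Onyx→Route 1 = $737k.
Onyx's own top route is Route 1 ($135k), but forcing Onyx→Route 1 and reassigning the rest optimally gives only $737k — worse by 4.

Onyx receives Route 6.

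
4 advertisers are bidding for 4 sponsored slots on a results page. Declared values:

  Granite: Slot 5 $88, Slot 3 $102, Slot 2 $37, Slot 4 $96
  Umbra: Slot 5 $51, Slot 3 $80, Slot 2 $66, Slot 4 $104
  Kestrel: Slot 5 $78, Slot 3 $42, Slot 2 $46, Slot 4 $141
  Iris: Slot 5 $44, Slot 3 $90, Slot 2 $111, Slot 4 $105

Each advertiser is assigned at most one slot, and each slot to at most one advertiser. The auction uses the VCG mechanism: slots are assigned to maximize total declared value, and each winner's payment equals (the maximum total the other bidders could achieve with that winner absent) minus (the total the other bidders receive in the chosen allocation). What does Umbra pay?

Efficient allocation: Granite→Slot 5 ($88), Umbra→Slot 3 ($80), Kestrel→Slot 4 ($141), Iris→Slot 2 ($111); total welfare W = $420.
Umbra receives Slot 3 at value $80, so the others get W − 80 = $340.
Without Umbra: best allocation of the remaining 3 bidders over all 4 slots is Granite→Slot 3 ($102), Kestrel→Slot 4 ($141), Iris→Slot 2 ($111), total $354.
VCG payment = (others' best without Umbra) − (others' welfare with Umbra) = 354 − 340 = $14.

Umbra pays $14.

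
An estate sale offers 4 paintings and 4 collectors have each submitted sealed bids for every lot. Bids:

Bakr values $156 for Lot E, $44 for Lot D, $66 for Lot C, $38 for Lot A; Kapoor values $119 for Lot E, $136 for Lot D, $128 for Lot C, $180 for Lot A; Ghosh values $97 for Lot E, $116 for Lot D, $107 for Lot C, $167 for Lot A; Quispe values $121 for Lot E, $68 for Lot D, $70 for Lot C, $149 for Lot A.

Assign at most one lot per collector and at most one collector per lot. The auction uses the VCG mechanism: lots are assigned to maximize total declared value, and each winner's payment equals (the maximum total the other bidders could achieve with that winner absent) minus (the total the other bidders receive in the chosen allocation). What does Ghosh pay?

Efficient allocation: Bakr→Lot E ($156), Kapoor→Lot C ($128), Ghosh→Lot D ($116), Quispe→Lot A ($149); total welfare W = $549.
Ghosh receives Lot D at value $116, so the others get W − 116 = $433.
Without Ghosh: best allocation of the remaining 3 bidders over all 4 lots is Bakr→Lot E ($156), Kapoor→Lot D ($136), Quispe→Lot A ($149), total $441.
VCG payment = (others' best without Ghosh) − (others' welfare with Ghosh) = 441 − 433 = $8.

Ghosh pays $8.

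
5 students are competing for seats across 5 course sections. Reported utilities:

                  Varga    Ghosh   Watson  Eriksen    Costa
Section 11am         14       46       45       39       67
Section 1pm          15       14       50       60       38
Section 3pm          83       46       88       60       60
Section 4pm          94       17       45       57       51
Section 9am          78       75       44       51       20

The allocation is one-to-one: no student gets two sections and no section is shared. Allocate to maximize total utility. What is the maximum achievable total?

This is the linear assignment problem.
Optimal: Varga→Section 4pm (94 points), Ghosh→Section 9am (75 points), Watson→Section 3pm (88 points), Eriksen→Section 1pm (60 points), Costa→Section 11am (67 points) — total 94+75+88+60+67 = 384 points.
Next-best assignment: Varga→Section 4pm, Ghosh→Section 9am, Watson→Section 1pm, Eriksen→Section 3pm, Costa→Section 11am = 346 points.
Swapping Costa↔Ghosh (Costa→Section 9am 20 points, Ghosh→Section 11am 46 points) loses 76.
Checked against all permutations: 384 points is optimal.

Max total: 384 points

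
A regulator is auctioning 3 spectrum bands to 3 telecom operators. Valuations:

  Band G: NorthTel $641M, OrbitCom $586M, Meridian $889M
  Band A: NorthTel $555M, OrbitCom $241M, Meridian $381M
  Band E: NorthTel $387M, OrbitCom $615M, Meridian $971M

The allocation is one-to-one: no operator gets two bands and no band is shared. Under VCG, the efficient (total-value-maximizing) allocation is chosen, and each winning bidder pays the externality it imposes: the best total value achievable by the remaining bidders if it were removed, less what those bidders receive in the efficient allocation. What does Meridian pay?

Efficient allocation: NorthTel→Band A ($555M), OrbitCom→Band G ($586M), Meridian→Band E ($971M); total welfare W = $2112M.
Meridian receives Band E at value $971M, so the others get W − 971 = $1141M.
Without Meridian: best allocation of the remaining 2 bidders over all 3 bands is NorthTel→Band G ($641M), OrbitCom→Band E ($615M), total $1256M.
VCG payment = (others' best without Meridian) − (others' welfare with Meridian) = 1256 − 1141 = $115M.

Meridian pays $115M.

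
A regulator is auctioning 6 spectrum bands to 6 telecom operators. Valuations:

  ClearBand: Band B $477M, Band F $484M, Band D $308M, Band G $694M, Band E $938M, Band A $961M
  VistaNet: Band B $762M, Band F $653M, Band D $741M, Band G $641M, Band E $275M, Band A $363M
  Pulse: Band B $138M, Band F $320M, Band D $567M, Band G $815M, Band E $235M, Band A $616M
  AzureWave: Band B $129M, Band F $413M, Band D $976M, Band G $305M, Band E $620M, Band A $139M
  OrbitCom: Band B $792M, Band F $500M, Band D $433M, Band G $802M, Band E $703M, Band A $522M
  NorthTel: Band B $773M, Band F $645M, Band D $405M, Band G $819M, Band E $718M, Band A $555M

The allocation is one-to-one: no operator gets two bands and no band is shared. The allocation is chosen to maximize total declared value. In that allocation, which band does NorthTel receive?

NorthTel receives Band E.

Optimal: ClearBand→Band A ($961M), VistaNet→Band F ($653M), Pulse→Band G ($815M), AzureWave→Band D ($976M), OrbitCom→Band B ($792M), NorthTel→Band E ($718M) — total 961+653+815+976+792+718 = $4915M.
Row-greedy (each operator in turn takes its best remaining band) gives $4862M, worse by 53.
NorthTel's own top band is Band G ($819M), but forcing NorthTel→Band G and reassigning the rest optimally gives only $4794M — worse by 121.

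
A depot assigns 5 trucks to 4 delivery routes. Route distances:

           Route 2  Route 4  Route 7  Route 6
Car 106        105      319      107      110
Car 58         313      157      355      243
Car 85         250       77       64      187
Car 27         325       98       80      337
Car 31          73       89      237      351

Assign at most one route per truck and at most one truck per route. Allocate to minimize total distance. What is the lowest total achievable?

Treat this as an assignment problem: match each truck to one route.
Optimal: Car 31→Route 2 (73 km), Car 85→Route 4 (77 km), Car 27→Route 7 (80 km), Car 106→Route 6 (110 km) — total 73+77+80+110 = 340 km.
Row-greedy (each truck in turn takes its cheapest remaining route) gives 663 km, worse by 323.
Checked against all permutations: 340 km is optimal.

Min total: 340 km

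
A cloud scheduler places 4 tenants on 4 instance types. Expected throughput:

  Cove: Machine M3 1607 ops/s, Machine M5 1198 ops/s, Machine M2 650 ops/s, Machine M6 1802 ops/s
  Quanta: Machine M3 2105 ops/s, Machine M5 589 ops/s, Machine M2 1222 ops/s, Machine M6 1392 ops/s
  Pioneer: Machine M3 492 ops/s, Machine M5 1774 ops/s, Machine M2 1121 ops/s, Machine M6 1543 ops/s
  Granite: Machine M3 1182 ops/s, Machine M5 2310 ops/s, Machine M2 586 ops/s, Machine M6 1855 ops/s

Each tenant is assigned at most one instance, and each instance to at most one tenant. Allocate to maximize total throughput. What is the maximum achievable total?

Maximum total: 7338 ops/s

This is a one-to-one assignment (maximum-weight bipartite matching).
Optimal: Cove→Machine M6 (1802 ops/s), Quanta→Machine M3 (2105 ops/s), Pioneer→Machine M2 (1121 ops/s), Granite→Machine M5 (2310 ops/s) — total 1802+2105+1121+2310 = 7338 ops/s.
Row-greedy (each tenant in turn takes its best remaining instance) gives 6267 ops/s, worse by 1071.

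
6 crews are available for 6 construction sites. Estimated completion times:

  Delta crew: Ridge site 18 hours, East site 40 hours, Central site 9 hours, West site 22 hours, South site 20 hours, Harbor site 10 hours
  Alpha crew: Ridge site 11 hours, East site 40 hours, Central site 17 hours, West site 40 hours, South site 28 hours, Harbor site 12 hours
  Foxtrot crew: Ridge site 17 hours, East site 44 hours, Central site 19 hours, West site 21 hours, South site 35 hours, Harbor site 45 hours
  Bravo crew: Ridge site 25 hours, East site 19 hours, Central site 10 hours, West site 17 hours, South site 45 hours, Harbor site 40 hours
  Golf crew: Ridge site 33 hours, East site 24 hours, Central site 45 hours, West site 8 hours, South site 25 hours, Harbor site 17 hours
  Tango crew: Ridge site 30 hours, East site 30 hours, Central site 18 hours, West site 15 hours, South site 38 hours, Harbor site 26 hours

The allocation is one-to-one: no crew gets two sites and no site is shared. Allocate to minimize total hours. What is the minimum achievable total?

Min total: 94 hours

Optimal: Delta crew→South site (20 hours), Alpha crew→Harbor site (12 hours), Foxtrot crew→Ridge site (17 hours), Bravo crew→East site (19 hours), Golf crew→West site (8 hours), Tango crew→Central site (18 hours) — total 20+12+17+19+8+18 = 94 hours.
Row-greedy (each crew in turn takes its cheapest remaining site) gives 115 hours, worse by 21.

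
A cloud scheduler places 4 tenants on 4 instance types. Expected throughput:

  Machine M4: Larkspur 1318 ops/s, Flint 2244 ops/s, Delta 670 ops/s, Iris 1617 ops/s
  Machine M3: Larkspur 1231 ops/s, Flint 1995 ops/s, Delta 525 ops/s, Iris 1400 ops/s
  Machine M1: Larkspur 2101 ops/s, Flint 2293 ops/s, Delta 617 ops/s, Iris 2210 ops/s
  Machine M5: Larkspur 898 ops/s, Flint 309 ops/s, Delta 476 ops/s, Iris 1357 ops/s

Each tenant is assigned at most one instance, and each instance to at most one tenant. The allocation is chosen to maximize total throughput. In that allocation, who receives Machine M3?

Optimal: Larkspur→Machine M1 (2101 ops/s), Flint→Machine M4 (2244 ops/s), Delta→Machine M3 (525 ops/s), Iris→Machine M5 (1357 ops/s) — total 2101+2244+525+1357 = 6227 ops/s.
Max-entry greedy (repeatedly take the single best remaining cell) gives 5617 ops/s, worse by 610.
Next-best assignment: Larkspur→Machine M1, Flint→Machine M4, Delta→Machine M5, Iris→Machine M3 = 6221 ops/s.
No other one-to-one assignment exceeds 6227 ops/s.
Delta's own top instance is Machine M4 (670 ops/s), but forcing Delta→Machine M4 and reassigning the rest optimally gives only 6123 ops/s — worse by 104.

Delta receives Machine M3.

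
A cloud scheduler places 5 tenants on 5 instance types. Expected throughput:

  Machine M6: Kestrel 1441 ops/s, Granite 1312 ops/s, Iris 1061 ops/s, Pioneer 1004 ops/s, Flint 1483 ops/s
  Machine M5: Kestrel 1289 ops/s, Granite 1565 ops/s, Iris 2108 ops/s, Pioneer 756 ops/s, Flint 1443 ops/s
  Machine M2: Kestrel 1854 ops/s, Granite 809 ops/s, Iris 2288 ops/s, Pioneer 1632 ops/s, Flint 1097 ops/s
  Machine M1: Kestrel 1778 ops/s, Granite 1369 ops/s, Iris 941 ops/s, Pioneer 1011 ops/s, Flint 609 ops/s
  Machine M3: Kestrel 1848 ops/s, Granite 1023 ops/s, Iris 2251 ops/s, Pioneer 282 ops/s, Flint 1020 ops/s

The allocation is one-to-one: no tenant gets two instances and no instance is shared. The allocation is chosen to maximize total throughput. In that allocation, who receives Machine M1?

Kestrel receives Machine M1.

Optimal: Kestrel→Machine M1 (1778 ops/s), Granite→Machine M5 (1565 ops/s), Iris→Machine M3 (2251 ops/s), Pioneer→Machine M2 (1632 ops/s), Flint→Machine M6 (1483 ops/s) — total 1778+1565+2251+1632+1483 = 8709 ops/s.
Row-greedy (each tenant in turn takes its best remaining instance) gives 8164 ops/s, worse by 545.
Checked against all permutations: 8709 ops/s is optimal.
Kestrel's own top instance is Machine M2 (1854 ops/s), but forcing Kestrel→Machine M2 and reassigning the rest optimally gives only 8164 ops/s — worse by 545.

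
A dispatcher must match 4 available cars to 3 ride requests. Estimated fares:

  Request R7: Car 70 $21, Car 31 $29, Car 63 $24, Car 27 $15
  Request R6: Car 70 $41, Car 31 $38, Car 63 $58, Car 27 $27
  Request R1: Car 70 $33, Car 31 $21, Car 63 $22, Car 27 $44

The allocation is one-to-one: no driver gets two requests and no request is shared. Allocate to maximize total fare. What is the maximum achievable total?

Treat this as an assignment problem: match each driver to one request.
Optimal: Car 31→Request R7 ($29), Car 63→Request R6 ($58), Car 27→Request R1 ($44) — total 29+58+44 = $131.
Row-greedy (each driver in turn takes its best remaining request) gives $92, worse by 39.
Swapping Car 63↔Car 31 (Car 63→Request R7 $24, Car 31→Request R6 $38) loses 25.
Every other assignment is strictly worse.

Maximum total: $131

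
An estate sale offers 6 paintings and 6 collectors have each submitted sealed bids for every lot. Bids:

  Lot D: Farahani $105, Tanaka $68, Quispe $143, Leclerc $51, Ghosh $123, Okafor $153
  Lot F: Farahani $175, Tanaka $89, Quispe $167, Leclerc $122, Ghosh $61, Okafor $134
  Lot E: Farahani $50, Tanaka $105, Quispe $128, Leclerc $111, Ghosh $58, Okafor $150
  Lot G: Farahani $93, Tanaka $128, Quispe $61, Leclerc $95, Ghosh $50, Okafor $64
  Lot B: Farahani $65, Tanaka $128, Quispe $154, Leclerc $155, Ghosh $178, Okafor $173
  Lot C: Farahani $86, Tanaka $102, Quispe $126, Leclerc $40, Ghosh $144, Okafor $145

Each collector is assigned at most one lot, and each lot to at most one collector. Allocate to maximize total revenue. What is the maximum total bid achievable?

Maximum total: $895

Optimal: Farahani→Lot F ($175), Tanaka→Lot G ($128), Quispe→Lot D ($143), Leclerc→Lot B ($155), Ghosh→Lot C ($144), Okafor→Lot E ($150) — total 175+128+143+155+144+150 = $895.
Row-greedy (each collector in turn takes its best remaining lot) gives $865, worse by 30.
Next-best assignment: Farahani→Lot F, Tanaka→Lot G, Quispe→Lot E, Leclerc→Lot B, Ghosh→Lot C, Okafor→Lot D = $883.
Swapping Tanaka↔Ghosh (Tanaka→Lot C $102, Ghosh→Lot G $50) loses 120.
Checked against all permutations: $895 is optimal.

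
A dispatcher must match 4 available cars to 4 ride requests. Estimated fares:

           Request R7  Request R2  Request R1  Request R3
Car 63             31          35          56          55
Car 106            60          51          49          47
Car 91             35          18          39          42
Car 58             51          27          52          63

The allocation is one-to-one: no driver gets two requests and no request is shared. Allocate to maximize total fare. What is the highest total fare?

Max total: $205

Treat this as an assignment problem: match each driver to one request.
Optimal: Car 63→Request R1 ($56), Car 106→Request R2 ($51), Car 91→Request R7 ($35), Car 58→Request R3 ($63) — total 56+51+35+63 = $205.
Row-greedy (each driver in turn takes its best remaining request) gives $185, worse by 20.
Swapping Car 58↔Car 91 (Car 58→Request R7 $51, Car 91→Request R3 $42) loses 5.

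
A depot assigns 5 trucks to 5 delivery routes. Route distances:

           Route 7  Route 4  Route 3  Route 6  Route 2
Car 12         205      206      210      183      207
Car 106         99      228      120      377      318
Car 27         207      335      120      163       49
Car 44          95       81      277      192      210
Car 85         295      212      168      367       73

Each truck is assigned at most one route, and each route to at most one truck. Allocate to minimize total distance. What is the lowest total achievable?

Minimum total: 556 km

Optimal: Car 12→Route 6 (183 km), Car 106→Route 7 (99 km), Car 27→Route 3 (120 km), Car 44→Route 4 (81 km), Car 85→Route 2 (73 km) — total 183+99+120+81+73 = 556 km.
Column-greedy (each route in turn goes to its cheapest remaining truck) gives 657 km, worse by 101.
Checked against all permutations: 556 km is optimal.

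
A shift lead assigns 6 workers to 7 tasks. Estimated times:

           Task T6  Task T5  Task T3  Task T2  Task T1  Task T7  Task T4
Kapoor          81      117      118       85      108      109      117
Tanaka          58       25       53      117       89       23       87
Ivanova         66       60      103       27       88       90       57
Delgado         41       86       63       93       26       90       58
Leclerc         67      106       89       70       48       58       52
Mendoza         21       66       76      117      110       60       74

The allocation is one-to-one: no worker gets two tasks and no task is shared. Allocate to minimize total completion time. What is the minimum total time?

Optimal: Kapoor→Task T7 (109 min), Tanaka→Task T5 (25 min), Ivanova→Task T2 (27 min), Delgado→Task T1 (26 min), Leclerc→Task T4 (52 min), Mendoza→Task T6 (21 min) — total 109+25+27+26+52+21 = 260 min.
Min-entry greedy (repeatedly take the single cheapest remaining cell) gives 266 min, worse by 6.
Every other assignment is strictly worse.

Min total: 260 min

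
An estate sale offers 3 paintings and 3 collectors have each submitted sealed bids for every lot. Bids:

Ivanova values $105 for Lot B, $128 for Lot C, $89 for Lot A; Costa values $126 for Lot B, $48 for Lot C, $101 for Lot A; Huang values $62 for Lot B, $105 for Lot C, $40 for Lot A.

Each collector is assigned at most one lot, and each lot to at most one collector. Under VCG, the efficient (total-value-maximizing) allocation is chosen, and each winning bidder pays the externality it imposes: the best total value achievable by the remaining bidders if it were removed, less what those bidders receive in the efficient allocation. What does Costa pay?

Costa pays $16.

Efficient allocation: Ivanova→Lot A ($89), Costa→Lot B ($126), Huang→Lot C ($105); total welfare W = $320.
Costa receives Lot B at value $126, so the others get W − 126 = $194.
Without Costa: best allocation of the remaining 2 bidders over all 3 lots is Ivanova→Lot B ($105), Huang→Lot C ($105), total $210.
VCG payment = (others' best without Costa) − (others' welfare with Costa) = 210 − 194 = $16.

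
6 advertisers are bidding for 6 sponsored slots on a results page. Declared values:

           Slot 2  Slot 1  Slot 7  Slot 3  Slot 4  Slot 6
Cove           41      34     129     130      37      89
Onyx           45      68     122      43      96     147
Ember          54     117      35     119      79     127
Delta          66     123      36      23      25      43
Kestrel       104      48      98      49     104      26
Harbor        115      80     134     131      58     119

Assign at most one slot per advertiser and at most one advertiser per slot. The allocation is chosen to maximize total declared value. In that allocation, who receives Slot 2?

Harbor receives Slot 2.

Treat this as an assignment problem: match each advertiser to one slot.
Optimal: Cove→Slot 7 ($129), Onyx→Slot 6 ($147), Ember→Slot 3 ($119), Delta→Slot 1 ($123), Kestrel→Slot 4 ($104), Harbor→Slot 2 ($115) — total 129+147+119+123+104+115 = $737.
Max-entry greedy (repeatedly take the single best remaining cell) gives $717, worse by 20.
Next-best assignment: Cove→Slot 3, Onyx→Slot 7, Ember→Slot 6, Delta→Slot 1, Kestrel→Slot 4, Harbor→Slot 2 = $721.
No other one-to-one assignment exceeds $737.
Harbor's own top slot is Slot 7 ($134), but forcing Harbor→Slot 7 and reassigning the rest optimally gives only $717 — worse by 20.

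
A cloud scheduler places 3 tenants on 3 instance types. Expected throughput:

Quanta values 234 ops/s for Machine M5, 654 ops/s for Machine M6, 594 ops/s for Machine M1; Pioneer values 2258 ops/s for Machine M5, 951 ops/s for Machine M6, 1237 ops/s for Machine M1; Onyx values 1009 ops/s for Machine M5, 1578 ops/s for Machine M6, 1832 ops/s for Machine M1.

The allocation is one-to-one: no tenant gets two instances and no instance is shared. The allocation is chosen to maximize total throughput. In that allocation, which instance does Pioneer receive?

Pioneer receives Machine M5.

Optimal: Quanta→Machine M6 (654 ops/s), Pioneer→Machine M5 (2258 ops/s), Onyx→Machine M1 (1832 ops/s) — total 654+2258+1832 = 4744 ops/s.
Column-greedy (each instance in turn goes to its best remaining tenant) gives 4430 ops/s, worse by 314.
Swapping Quanta↔Onyx (Quanta→Machine M1 594 ops/s, Onyx→Machine M6 1578 ops/s) loses 314.
Every other assignment is strictly worse.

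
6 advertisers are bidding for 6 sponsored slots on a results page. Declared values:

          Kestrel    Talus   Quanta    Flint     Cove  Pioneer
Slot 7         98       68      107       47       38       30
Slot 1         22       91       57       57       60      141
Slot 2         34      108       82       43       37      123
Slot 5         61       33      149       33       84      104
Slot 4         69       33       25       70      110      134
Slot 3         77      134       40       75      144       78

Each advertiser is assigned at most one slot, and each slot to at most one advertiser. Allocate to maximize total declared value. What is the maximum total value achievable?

Max total: $710

Optimal: Kestrel→Slot 7 ($98), Talus→Slot 2 ($108), Quanta→Slot 5 ($149), Flint→Slot 4 ($70), Cove→Slot 3 ($144), Pioneer→Slot 1 ($141) — total 98+108+149+70+144+141 = $710.
Row-greedy (each advertiser in turn takes its best remaining slot) gives $634, worse by 76.
Next-best assignment: Kestrel→Slot 7, Talus→Slot 2, Quanta→Slot 5, Flint→Slot 1, Cove→Slot 3, Pioneer→Slot 4 = $690.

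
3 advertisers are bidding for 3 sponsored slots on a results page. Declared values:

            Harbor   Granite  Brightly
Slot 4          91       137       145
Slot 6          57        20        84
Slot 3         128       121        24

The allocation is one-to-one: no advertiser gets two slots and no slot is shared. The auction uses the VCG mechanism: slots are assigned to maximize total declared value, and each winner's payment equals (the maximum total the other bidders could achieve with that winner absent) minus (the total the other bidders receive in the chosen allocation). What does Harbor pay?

Efficient allocation: Harbor→Slot 3 ($128), Granite→Slot 4 ($137), Brightly→Slot 6 ($84); total welfare W = $349.
Harbor receives Slot 3 at value $128, so the others get W − 128 = $221.
Without Harbor: best allocation of the remaining 2 bidders over all 3 slots is Granite→Slot 3 ($121), Brightly→Slot 4 ($145), total $266.
VCG payment = (others' best without Harbor) − (others' welfare with Harbor) = 266 − 221 = $45.

Harbor pays $45.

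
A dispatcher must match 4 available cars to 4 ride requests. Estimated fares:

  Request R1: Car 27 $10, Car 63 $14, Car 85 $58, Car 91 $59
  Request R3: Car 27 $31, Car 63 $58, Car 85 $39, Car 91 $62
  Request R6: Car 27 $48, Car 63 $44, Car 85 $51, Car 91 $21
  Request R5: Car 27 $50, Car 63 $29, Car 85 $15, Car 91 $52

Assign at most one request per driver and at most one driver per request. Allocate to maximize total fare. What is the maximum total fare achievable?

Optimal: Car 27→Request R5 ($50), Car 63→Request R3 ($58), Car 85→Request R6 ($51), Car 91→Request R1 ($59) — total 50+58+51+59 = $218.
Max-entry greedy (repeatedly take the single best remaining cell) gives $214, worse by 4.
Every other assignment is strictly worse.

Max total: $218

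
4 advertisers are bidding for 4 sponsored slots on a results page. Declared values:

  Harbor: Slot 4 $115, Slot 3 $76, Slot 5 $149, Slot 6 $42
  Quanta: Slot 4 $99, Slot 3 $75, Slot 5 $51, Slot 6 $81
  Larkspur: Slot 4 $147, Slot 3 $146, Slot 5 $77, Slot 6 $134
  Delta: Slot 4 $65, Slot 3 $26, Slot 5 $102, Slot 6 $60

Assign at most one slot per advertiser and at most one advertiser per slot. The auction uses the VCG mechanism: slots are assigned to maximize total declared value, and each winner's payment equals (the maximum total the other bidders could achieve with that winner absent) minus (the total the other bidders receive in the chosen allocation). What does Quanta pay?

Quanta pays $8.

Efficient allocation: Harbor→Slot 5 ($149), Quanta→Slot 4 ($99), Larkspur→Slot 3 ($146), Delta→Slot 6 ($60); total welfare W = $454.
Quanta receives Slot 4 at value $99, so the others get W − 99 = $355.
Without Quanta: best allocation of the remaining 3 bidders over all 4 slots is Harbor→Slot 4 ($115), Larkspur→Slot 3 ($146), Delta→Slot 5 ($102), total $363.
VCG payment = (others' best without Quanta) − (others' welfare with Quanta) = 363 − 355 = $8.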